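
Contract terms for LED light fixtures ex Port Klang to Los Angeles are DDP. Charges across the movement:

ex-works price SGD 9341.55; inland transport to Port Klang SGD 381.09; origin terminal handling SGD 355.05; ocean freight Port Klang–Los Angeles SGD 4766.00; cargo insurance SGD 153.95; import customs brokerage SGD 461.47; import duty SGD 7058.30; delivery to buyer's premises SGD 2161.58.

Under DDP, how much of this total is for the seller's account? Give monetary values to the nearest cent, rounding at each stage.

DDP: the seller bears all costs including import duty.
Seller's account: goods 9341.55 + inland to port 381.09 + origin terminal 355.05 + freight 4766.00 + insurance 153.95 + brokerage 461.47 + duty 7058.30 + delivery 2161.58 = 24678.99
Buyer's account: 0.00

Seller's account: SGD 24678.99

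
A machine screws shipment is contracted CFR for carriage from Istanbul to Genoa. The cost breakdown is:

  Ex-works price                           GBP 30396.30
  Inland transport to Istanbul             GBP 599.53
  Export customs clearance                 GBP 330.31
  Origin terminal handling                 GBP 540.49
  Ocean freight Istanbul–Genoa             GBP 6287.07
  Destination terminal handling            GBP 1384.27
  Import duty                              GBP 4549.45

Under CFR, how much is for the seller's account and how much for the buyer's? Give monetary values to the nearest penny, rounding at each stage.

Seller: GBP 38153.70; buyer: GBP 5933.72

CFR: the seller pays costs through ocean freight to the destination port, but not insurance.
Seller's account: goods 30396.30 + inland to port 599.53 + export clearance 330.31 + origin terminal 540.49 + freight 6287.07 = 38153.70
Buyer's account: destination terminal 1384.27 + duty 4549.45 = 5933.72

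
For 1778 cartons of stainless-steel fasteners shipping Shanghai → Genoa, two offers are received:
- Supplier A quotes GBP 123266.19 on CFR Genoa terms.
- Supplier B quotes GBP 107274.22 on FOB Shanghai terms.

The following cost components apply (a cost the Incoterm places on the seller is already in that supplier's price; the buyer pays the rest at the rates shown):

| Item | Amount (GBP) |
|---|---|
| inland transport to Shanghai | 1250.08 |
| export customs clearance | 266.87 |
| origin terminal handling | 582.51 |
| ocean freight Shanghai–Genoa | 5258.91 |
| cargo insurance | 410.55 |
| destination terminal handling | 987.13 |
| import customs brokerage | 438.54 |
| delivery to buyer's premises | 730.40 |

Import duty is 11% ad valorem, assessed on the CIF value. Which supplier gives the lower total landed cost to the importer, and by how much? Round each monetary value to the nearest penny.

Supplier A (CFR):
CIF value = CFR price + insurance = 123266.19 + 410.55 = 123676.74
Import duty = 123676.74 × 11% = 13604.44
Buyer bears (A): 410.55 + 987.13 + 438.54 + 730.40 = 2566.62
Landed cost (A) = invoice 123266.19 + 2566.62 + duty 13604.44 = 139437.25
Supplier B (FOB):
CIF value = FOB price + freight + insurance = 107274.22 + 5258.91 + 410.55 = 112943.68
Import duty = 112943.68 × 11% = 12423.80
Buyer bears (B): 5258.91 + 410.55 + 987.13 + 438.54 + 730.40 = 7825.53
Landed cost (B) = invoice 107274.22 + 7825.53 + duty 12423.80 = 127523.55
Difference = |139437.25 − 127523.55| = 11913.70

Supplier B is cheaper by GBP 11913.70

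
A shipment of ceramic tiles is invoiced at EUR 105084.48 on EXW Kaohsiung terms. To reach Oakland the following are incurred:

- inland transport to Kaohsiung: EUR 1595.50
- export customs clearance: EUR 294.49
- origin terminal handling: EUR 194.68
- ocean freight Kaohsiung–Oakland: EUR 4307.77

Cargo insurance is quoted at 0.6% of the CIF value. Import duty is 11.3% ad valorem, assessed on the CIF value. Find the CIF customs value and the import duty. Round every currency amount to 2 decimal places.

CIF value: EUR 112149.82; import duty: EUR 12672.93

Let C be the CIF value. C = EXW price + pre-shipment costs + freight + 0.6% × C
C − 0.6% × C = 105084.48 + 1595.50 + 294.49 + 194.68 + 4307.77
0.994 × C = 111476.92
C = 111476.92 / 0.994 = 112149.82
Insurance premium = 0.6% × 112149.82 = 672.90
Import duty = 112149.82 × 11.3% = 12672.93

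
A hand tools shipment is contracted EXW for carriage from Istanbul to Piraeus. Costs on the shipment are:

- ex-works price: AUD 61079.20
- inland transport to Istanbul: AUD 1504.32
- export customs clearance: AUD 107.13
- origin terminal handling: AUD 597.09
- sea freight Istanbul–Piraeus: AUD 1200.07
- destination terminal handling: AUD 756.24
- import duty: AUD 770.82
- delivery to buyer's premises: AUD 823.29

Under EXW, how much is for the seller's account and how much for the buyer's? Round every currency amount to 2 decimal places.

EXW: the seller makes goods available at their premises; the buyer bears all onward costs.
Seller's account: goods 61079.20 = 61079.20
Buyer's account: inland to port 1504.32 + export clearance 107.13 + origin terminal 597.09 + freight 1200.07 + destination terminal 756.24 + duty 770.82 + delivery 823.29 = 5758.96

Seller: AUD 61079.20; buyer: AUD 5758.96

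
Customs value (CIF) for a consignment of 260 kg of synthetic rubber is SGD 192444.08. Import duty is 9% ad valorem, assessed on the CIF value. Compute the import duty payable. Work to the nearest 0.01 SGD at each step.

Import duty: SGD 17319.97

Import duty = 192444.08 × 9% = 17319.97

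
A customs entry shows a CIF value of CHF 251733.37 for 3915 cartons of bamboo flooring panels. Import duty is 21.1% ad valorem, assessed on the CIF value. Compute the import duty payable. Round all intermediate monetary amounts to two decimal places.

Import duty: CHF 53115.74

Import duty = 251733.37 × 21.1% = 53115.74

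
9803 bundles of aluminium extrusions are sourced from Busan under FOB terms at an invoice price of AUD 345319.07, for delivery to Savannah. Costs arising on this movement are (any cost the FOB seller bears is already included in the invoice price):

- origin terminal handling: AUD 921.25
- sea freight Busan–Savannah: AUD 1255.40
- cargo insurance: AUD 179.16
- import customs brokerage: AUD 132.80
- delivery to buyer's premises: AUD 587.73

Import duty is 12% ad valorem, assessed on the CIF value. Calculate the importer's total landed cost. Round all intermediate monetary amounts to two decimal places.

Total landed cost: AUD 389084.60

FOB: the seller bears costs until goods are on board at the origin port; the buyer bears freight, insurance and all costs thereafter.
Already in the invoice (seller's account under FOB): origin terminal — exclude.
CIF value = FOB price + freight + insurance = 345319.07 + 1255.40 + 179.16 = 346753.63
Import duty = 346753.63 × 12% = 41610.44
Buyer bears: freight 1255.40 + insurance 179.16 + brokerage 132.80 + delivery 587.73 + duty 41610.44 = 43765.53
Landed cost = invoice 345319.07 + 43765.53 = 389084.60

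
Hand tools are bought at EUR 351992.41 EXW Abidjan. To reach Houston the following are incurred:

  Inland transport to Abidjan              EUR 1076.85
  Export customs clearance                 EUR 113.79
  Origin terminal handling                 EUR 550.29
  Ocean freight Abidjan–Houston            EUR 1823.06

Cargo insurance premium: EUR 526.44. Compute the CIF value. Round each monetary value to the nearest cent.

CIF = EXW price + pre-shipment costs + freight + insurance
CIF = 351992.41 + 1076.85 + 113.79 + 550.29 + 1823.06 + 526.44 = 356082.84

CIF value: EUR 356082.84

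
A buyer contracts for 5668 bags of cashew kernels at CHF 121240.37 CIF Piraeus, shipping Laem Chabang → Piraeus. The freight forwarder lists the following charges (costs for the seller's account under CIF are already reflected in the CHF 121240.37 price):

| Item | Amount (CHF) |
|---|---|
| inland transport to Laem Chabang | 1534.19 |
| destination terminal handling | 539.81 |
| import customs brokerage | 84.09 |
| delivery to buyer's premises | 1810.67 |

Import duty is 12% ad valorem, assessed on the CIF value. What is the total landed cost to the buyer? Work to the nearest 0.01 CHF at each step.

Total landed cost: CHF 138223.78

CIF: the seller pays costs through ocean freight and marine insurance to the destination port.
Already in the invoice (seller's account under CIF): inland to port — exclude.
The CIF price already equals the CIF value: 121240.37
Import duty = 121240.37 × 12% = 14548.84
Buyer bears: destination terminal 539.81 + brokerage 84.09 + delivery 1810.67 + duty 14548.84 = 16983.41
Landed cost = invoice 121240.37 + 16983.41 = 138223.78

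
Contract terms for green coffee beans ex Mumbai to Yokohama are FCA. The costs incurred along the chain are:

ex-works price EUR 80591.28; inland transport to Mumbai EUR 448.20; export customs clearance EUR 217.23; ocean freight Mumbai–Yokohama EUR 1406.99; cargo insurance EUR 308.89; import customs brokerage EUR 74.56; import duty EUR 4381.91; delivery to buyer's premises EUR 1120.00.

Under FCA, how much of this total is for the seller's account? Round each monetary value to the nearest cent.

FCA: the seller delivers export-cleared goods to the carrier; the buyer bears costs from that point.
Seller's account: goods 80591.28 + inland to port 448.20 + export clearance 217.23 = 81256.71
Buyer's account: freight 1406.99 + insurance 308.89 + brokerage 74.56 + duty 4381.91 + delivery 1120.00 = 7292.35

Seller's account: EUR 81256.71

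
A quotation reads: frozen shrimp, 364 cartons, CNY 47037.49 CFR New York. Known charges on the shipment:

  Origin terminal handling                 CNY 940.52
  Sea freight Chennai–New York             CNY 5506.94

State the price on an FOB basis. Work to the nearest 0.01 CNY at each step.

Not relevant to the conversion: origin terminal — on the seller under both CFR and FOB; already in the CFR price and stays in the FOB price.
From CFR to FOB, the seller no longer bears: freight.
FOB price = 47037.49 − 5506.94 = 41530.55

FOB price: CNY 41530.55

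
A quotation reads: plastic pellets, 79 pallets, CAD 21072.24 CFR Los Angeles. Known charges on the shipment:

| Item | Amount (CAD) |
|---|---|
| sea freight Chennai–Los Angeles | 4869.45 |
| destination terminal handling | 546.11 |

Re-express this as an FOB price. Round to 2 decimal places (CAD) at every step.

Not relevant to the conversion: destination terminal — on the buyer under both terms; not part of either seller's price.
From CFR to FOB, the seller no longer bears: freight.
FOB price = 21072.24 − 4869.45 = 16202.79

FOB price: CAD 16202.79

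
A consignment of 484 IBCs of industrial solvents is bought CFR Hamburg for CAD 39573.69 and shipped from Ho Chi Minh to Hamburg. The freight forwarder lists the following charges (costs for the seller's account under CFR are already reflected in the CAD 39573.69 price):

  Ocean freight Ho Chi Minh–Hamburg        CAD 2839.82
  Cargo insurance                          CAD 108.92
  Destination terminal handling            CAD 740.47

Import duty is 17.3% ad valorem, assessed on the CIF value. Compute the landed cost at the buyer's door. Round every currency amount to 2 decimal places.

Total landed cost: CAD 47288.17

CFR: the seller pays costs through ocean freight to the destination port, but not insurance.
Already in the invoice (seller's account under CFR): freight — exclude.
CIF value = CFR price + insurance = 39573.69 + 108.92 = 39682.61
Import duty = 39682.61 × 17.3% = 6865.09
Buyer bears: insurance 108.92 + destination terminal 740.47 + duty 6865.09 = 7714.48
Landed cost = invoice 39573.69 + 7714.48 = 47288.17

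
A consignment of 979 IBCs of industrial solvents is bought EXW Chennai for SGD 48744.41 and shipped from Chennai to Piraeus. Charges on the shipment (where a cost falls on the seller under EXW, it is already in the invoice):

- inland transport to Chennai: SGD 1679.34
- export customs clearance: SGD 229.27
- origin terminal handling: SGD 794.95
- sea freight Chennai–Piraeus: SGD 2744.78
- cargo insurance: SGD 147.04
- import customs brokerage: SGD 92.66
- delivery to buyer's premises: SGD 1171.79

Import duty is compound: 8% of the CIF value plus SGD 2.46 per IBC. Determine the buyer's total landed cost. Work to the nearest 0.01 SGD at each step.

Total landed cost: SGD 62359.76

EXW: the seller makes goods available at their premises; the buyer bears all onward costs.
CIF value = EXW price + inland to port + export clearance + origin terminal + freight + insurance = 48744.41 + 1679.34 + 229.27 + 794.95 + 2744.78 + 147.04 = 54339.79
Ad valorem component: 54339.79 × 8% = 4347.18
Specific component: 979 × 2.46 = 2408.34
Import duty = 4347.18 + 2408.34 = 6755.52
Buyer bears: inland to port 1679.34 + export clearance 229.27 + origin terminal 794.95 + freight 2744.78 + insurance 147.04 + brokerage 92.66 + delivery 1171.79 + duty 6755.52 = 13615.35
Landed cost = invoice 48744.41 + 13615.35 = 62359.76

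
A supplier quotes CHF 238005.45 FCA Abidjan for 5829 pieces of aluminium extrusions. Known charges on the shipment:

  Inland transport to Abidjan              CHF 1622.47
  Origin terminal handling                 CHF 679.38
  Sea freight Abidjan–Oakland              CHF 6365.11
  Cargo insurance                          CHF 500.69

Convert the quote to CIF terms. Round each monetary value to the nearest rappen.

CIF price: CHF 245550.63

Not relevant to the conversion: inland to port — on the seller under both FCA and CIF; already in the FCA price and stays in the CIF price.
From FCA to CIF, the seller additionally bears: origin terminal, freight, insurance.
CIF price = 238005.45 + 679.38 + 6365.11 + 500.69 = 245550.63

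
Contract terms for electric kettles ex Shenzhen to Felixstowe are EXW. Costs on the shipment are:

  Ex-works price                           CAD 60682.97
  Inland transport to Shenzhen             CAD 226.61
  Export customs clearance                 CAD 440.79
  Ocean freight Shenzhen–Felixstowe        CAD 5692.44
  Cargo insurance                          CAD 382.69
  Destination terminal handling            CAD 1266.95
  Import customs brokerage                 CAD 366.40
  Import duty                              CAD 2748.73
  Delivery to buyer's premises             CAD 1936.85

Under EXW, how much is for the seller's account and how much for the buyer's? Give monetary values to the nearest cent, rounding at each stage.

Seller: CAD 60682.97; buyer: CAD 13061.46

EXW: the seller makes goods available at their premises; the buyer bears all onward costs.
Seller's account: goods 60682.97 = 60682.97
Buyer's account: inland to port 226.61 + export clearance 440.79 + freight 5692.44 + insurance 382.69 + destination terminal 1266.95 + brokerage 366.40 + duty 2748.73 + delivery 1936.85 = 13061.46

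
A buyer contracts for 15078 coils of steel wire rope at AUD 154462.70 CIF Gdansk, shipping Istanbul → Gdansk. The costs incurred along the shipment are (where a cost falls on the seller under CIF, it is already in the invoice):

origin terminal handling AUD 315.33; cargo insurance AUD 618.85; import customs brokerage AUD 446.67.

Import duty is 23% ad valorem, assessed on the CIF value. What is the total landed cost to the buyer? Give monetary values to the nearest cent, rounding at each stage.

CIF: the seller pays costs through ocean freight and marine insurance to the destination port.
Already in the invoice (seller's account under CIF): origin terminal, insurance — exclude.
The CIF price already equals the CIF value: 154462.70
Import duty = 154462.70 × 23% = 35526.42
Buyer bears: brokerage 446.67 + duty 35526.42 = 35973.09
Landed cost = invoice 154462.70 + 35973.09 = 190435.79

Total landed cost: AUD 190435.79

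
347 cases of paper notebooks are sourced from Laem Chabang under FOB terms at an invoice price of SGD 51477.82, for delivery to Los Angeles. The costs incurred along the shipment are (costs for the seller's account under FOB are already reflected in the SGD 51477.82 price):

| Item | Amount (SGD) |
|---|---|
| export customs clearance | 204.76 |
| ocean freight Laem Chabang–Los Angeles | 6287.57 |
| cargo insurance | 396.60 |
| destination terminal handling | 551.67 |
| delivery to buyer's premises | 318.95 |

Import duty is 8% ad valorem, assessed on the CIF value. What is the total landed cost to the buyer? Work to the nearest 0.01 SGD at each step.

Total landed cost: SGD 63685.57

FOB: the seller bears costs until goods are on board at the origin port; the buyer bears freight, insurance and all costs thereafter.
Already in the invoice (seller's account under FOB): export clearance — exclude.
CIF value = FOB price + freight + insurance = 51477.82 + 6287.57 + 396.60 = 58161.99
Import duty = 58161.99 × 8% = 4652.96
Buyer bears: freight 6287.57 + insurance 396.60 + destination terminal 551.67 + delivery 318.95 + duty 4652.96 = 12207.75
Landed cost = invoice 51477.82 + 12207.75 = 63685.57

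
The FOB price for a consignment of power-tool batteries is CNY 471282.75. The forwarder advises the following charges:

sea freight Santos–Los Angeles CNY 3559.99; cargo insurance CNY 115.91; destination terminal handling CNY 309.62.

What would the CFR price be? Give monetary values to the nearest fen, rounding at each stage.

Not relevant to the conversion: destination terminal, insurance — on the buyer under both terms; not part of either seller's price.
From FOB to CFR, the seller additionally bears: freight.
CFR price = 471282.75 + 3559.99 = 474842.74

CFR price: CNY 474842.74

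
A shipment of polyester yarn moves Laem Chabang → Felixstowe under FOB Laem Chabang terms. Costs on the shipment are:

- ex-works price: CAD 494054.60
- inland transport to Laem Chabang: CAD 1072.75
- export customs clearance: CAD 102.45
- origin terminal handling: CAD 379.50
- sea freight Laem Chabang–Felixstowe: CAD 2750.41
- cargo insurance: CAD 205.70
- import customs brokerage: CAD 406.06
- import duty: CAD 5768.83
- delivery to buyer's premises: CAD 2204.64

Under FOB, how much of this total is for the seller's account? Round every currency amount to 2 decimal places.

FOB: the seller bears costs until goods are on board at the origin port; the buyer bears freight, insurance and all costs thereafter.
Seller's account: goods 494054.60 + inland to port 1072.75 + export clearance 102.45 + origin terminal 379.50 = 495609.30
Buyer's account: freight 2750.41 + insurance 205.70 + brokerage 406.06 + duty 5768.83 + delivery 2204.64 = 11335.64

Seller's account: CAD 495609.30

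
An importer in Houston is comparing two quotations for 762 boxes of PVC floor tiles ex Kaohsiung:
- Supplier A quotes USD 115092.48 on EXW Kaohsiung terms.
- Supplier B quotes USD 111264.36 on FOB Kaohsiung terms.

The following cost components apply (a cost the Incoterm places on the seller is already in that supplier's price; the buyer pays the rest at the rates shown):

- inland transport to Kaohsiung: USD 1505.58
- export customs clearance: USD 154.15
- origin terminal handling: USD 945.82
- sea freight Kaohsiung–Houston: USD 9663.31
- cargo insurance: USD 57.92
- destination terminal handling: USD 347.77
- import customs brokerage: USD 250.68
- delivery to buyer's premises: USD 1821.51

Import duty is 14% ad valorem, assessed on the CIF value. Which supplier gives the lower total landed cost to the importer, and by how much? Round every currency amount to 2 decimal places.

Supplier A (EXW):
CIF value = EXW price + inland to port + export clearance + origin terminal + freight + insurance = 115092.48 + 1505.58 + 154.15 + 945.82 + 9663.31 + 57.92 = 127419.26
Import duty = 127419.26 × 14% = 17838.70
Buyer bears (A): 1505.58 + 154.15 + 945.82 + 9663.31 + 57.92 + 347.77 + 250.68 + 1821.51 = 14746.74
Landed cost (A) = invoice 115092.48 + 14746.74 + duty 17838.70 = 147677.92
Supplier B (FOB):
CIF value = FOB price + freight + insurance = 111264.36 + 9663.31 + 57.92 = 120985.59
Import duty = 120985.59 × 14% = 16937.98
Buyer bears (B): 9663.31 + 57.92 + 347.77 + 250.68 + 1821.51 = 12141.19
Landed cost (B) = invoice 111264.36 + 12141.19 + duty 16937.98 = 140343.53
Difference = |147677.92 − 140343.53| = 7334.39

Supplier B is cheaper by USD 7334.39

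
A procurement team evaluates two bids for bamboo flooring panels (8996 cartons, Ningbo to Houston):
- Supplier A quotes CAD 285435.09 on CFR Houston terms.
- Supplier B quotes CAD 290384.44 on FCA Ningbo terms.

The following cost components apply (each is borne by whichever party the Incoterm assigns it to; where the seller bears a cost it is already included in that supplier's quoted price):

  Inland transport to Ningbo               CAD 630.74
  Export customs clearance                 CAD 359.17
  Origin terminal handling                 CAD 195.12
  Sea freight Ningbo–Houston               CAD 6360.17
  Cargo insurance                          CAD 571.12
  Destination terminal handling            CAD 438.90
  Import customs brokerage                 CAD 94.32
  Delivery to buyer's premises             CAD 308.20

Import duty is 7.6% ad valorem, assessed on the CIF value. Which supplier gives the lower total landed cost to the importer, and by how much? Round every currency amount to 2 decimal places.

Supplier A (CFR):
CIF value = CFR price + insurance = 285435.09 + 571.12 = 286006.21
Import duty = 286006.21 × 7.6% = 21736.47
Buyer bears (A): 571.12 + 438.90 + 94.32 + 308.20 = 1412.54
Landed cost (A) = invoice 285435.09 + 1412.54 + duty 21736.47 = 308584.10
Supplier B (FCA):
CIF value = FCA price + origin terminal + freight + insurance = 290384.44 + 195.12 + 6360.17 + 571.12 = 297510.85
Import duty = 297510.85 × 7.6% = 22610.82
Buyer bears (B): 195.12 + 6360.17 + 571.12 + 438.90 + 94.32 + 308.20 = 7967.83
Landed cost (B) = invoice 290384.44 + 7967.83 + duty 22610.82 = 320963.09
Difference = |308584.10 − 320963.09| = 12378.99

Supplier A is cheaper by CAD 12378.99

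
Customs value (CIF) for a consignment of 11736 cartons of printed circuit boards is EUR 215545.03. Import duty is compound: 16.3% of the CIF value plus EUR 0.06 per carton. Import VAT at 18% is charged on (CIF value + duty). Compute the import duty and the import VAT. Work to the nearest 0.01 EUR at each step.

Ad valorem component: 215545.03 × 16.3% = 35133.84
Specific component: 11736 × 0.06 = 704.16
Import duty = 35133.84 + 704.16 = 35838.00
VAT base = CIF + duty = 215545.03 + 35838.00 = 251383.03
Import VAT = 251383.03 × 18% = 45248.95

Import duty: EUR 35838.00; import VAT: EUR 45248.95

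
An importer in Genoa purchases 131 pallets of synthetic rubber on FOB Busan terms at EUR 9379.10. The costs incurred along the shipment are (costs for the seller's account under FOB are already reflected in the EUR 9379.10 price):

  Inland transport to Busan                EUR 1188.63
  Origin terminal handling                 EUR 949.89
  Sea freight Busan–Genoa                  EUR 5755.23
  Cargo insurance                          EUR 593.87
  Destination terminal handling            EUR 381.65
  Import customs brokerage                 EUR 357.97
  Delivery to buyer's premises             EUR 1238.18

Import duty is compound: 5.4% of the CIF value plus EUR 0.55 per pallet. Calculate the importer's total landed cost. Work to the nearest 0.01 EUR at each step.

Total landed cost: EUR 18627.37

FOB: the seller bears costs until goods are on board at the origin port; the buyer bears freight, insurance and all costs thereafter.
Already in the invoice (seller's account under FOB): inland to port, origin terminal — exclude.
CIF value = FOB price + freight + insurance = 9379.10 + 5755.23 + 593.87 = 15728.20
Ad valorem component: 15728.20 × 5.4% = 849.32
Specific component: 131 × 0.55 = 72.05
Import duty = 849.32 + 72.05 = 921.37
Buyer bears: freight 5755.23 + insurance 593.87 + destination terminal 381.65 + brokerage 357.97 + delivery 1238.18 + duty 921.37 = 9248.27
Landed cost = invoice 9379.10 + 9248.27 = 18627.37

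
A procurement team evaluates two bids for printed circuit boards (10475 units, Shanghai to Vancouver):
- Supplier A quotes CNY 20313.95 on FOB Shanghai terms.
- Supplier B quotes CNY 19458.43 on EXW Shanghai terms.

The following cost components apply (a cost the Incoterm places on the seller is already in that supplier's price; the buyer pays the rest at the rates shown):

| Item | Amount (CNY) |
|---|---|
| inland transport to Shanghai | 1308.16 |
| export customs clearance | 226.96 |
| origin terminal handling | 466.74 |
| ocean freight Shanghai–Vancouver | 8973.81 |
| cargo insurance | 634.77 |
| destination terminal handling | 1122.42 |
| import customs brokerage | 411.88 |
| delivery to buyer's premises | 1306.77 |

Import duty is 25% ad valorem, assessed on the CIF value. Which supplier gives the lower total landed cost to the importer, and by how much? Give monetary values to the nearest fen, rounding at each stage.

Supplier A (FOB):
CIF value = FOB price + freight + insurance = 20313.95 + 8973.81 + 634.77 = 29922.53
Import duty = 29922.53 × 25% = 7480.63
Buyer bears (A): 8973.81 + 634.77 + 1122.42 + 411.88 + 1306.77 = 12449.65
Landed cost (A) = invoice 20313.95 + 12449.65 + duty 7480.63 = 40244.23
Supplier B (EXW):
CIF value = EXW price + inland to port + export clearance + origin terminal + freight + insurance = 19458.43 + 1308.16 + 226.96 + 466.74 + 8973.81 + 634.77 = 31068.87
Import duty = 31068.87 × 25% = 7767.22
Buyer bears (B): 1308.16 + 226.96 + 466.74 + 8973.81 + 634.77 + 1122.42 + 411.88 + 1306.77 = 14451.51
Landed cost (B) = invoice 19458.43 + 14451.51 + duty 7767.22 = 41677.16
Difference = |40244.23 − 41677.16| = 1432.93

Supplier A is cheaper by CNY 1432.93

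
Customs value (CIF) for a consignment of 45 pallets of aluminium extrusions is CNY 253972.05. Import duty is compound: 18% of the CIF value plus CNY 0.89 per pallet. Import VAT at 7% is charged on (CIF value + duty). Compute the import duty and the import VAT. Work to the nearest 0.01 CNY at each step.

Ad valorem component: 253972.05 × 18% = 45714.97
Specific component: 45 × 0.89 = 40.05
Import duty = 45714.97 + 40.05 = 45755.02
VAT base = CIF + duty = 253972.05 + 45755.02 = 299727.07
Import VAT = 299727.07 × 7% = 20980.89

Import duty: CNY 45755.02; import VAT: CNY 20980.89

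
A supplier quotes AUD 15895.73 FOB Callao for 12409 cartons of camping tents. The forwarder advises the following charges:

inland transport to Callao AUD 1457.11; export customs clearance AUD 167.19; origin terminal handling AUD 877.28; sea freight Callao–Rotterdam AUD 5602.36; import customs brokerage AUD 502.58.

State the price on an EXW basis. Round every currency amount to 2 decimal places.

Not relevant to the conversion: brokerage, freight — on the buyer under both terms; not part of either seller's price.
From FOB to EXW, the seller no longer bears: inland to port, export clearance, origin terminal.
EXW price = 15895.73 − 1457.11 − 167.19 − 877.28 = 13394.15

EXW price: AUD 13394.15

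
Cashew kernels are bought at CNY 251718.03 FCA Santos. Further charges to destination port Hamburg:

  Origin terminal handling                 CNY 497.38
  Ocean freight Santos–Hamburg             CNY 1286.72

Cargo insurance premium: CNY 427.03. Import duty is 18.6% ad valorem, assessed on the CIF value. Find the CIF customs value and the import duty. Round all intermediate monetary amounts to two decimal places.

CIF = FCA price + pre-shipment costs + freight + insurance
CIF = 251718.03 + 497.38 + 1286.72 + 427.03 = 253929.16
Import duty = 253929.16 × 18.6% = 47230.82

CIF value: CNY 253929.16; import duty: CNY 47230.82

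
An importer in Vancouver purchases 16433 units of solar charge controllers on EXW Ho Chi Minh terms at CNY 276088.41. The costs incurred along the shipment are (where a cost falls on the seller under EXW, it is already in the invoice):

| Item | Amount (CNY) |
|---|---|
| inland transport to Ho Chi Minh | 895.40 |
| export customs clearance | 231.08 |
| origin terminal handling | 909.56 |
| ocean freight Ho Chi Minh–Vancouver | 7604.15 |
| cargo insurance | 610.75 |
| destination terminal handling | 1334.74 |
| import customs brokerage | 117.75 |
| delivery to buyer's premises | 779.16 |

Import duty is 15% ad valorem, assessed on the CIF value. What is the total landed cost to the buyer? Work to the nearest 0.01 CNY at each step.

EXW: the seller makes goods available at their premises; the buyer bears all onward costs.
CIF value = EXW price + inland to port + export clearance + origin terminal + freight + insurance = 276088.41 + 895.40 + 231.08 + 909.56 + 7604.15 + 610.75 = 286339.35
Import duty = 286339.35 × 15% = 42950.90
Buyer bears: inland to port 895.40 + export clearance 231.08 + origin terminal 909.56 + freight 7604.15 + insurance 610.75 + destination terminal 1334.74 + brokerage 117.75 + delivery 779.16 + duty 42950.90 = 55433.49
Landed cost = invoice 276088.41 + 55433.49 = 331521.90

Total landed cost: CNY 331521.90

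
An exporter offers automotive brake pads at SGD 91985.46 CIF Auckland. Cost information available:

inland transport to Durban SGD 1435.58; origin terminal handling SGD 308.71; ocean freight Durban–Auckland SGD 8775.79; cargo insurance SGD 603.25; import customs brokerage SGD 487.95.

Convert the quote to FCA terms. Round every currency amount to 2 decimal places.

FCA price: SGD 82297.71

Not relevant to the conversion: inland to port — on the seller under both CIF and FCA; already in the CIF price and stays in the FCA price. brokerage — on the buyer under both terms; not part of either seller's price.
From CIF to FCA, the seller no longer bears: origin terminal, freight, insurance.
FCA price = 91985.46 − 308.71 − 8775.79 − 603.25 = 82297.71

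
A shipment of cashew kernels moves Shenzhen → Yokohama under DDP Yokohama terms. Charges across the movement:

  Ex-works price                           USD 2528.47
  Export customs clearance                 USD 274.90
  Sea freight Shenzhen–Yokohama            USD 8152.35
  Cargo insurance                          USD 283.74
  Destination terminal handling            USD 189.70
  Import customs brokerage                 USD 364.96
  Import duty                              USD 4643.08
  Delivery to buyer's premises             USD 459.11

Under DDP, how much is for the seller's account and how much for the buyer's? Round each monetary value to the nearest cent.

Seller: USD 16896.31; buyer: USD 0.00

DDP: the seller bears all costs including import duty.
Seller's account: goods 2528.47 + export clearance 274.90 + freight 8152.35 + insurance 283.74 + destination terminal 189.70 + brokerage 364.96 + duty 4643.08 + delivery 459.11 = 16896.31
Buyer's account: 0.00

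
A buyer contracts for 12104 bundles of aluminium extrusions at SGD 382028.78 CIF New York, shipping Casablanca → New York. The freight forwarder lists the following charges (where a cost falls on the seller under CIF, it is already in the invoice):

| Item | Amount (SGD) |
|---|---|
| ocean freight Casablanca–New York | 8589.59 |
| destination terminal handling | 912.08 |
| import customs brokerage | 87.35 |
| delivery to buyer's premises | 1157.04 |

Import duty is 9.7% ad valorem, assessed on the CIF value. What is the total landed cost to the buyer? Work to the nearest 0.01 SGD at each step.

CIF: the seller pays costs through ocean freight and marine insurance to the destination port.
Already in the invoice (seller's account under CIF): freight — exclude.
The CIF price already equals the CIF value: 382028.78
Import duty = 382028.78 × 9.7% = 37056.79
Buyer bears: destination terminal 912.08 + brokerage 87.35 + delivery 1157.04 + duty 37056.79 = 39213.26
Landed cost = invoice 382028.78 + 39213.26 = 421242.04

Total landed cost: SGD 421242.04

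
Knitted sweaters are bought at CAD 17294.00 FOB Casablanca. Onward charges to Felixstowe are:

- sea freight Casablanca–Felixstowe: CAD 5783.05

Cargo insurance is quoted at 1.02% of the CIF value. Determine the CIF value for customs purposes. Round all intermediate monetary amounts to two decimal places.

CIF value: CAD 23314.86

Let C be the CIF value. C = FOB price + freight + 1.02% × C
C − 1.02% × C = 17294.00 + 5783.05
0.9898 × C = 23077.05
C = 23077.05 / 0.9898 = 23314.86
Insurance premium = 1.02% × 23314.86 = 237.81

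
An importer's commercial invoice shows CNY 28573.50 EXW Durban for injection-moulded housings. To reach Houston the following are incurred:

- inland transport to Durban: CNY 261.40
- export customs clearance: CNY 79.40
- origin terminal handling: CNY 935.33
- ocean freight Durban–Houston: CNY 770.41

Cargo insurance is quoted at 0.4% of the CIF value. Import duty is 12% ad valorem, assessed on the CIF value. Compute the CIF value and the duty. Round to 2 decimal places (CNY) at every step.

CIF value: CNY 30743.01; import duty: CNY 3689.16

Let C be the CIF value. C = EXW price + pre-shipment costs + freight + 0.4% × C
C − 0.4% × C = 28573.50 + 261.40 + 79.40 + 935.33 + 770.41
0.996 × C = 30620.04
C = 30620.04 / 0.996 = 30743.01
Insurance premium = 0.4% × 30743.01 = 122.97
Import duty = 30743.01 × 12% = 3689.16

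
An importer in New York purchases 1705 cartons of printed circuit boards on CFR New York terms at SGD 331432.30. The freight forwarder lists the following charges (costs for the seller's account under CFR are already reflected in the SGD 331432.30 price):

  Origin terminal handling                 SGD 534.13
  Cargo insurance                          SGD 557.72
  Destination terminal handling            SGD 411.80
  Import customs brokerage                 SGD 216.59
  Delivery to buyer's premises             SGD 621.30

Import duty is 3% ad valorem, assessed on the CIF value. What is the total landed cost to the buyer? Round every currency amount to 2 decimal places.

CFR: the seller pays costs through ocean freight to the destination port, but not insurance.
Already in the invoice (seller's account under CFR): origin terminal — exclude.
CIF value = CFR price + insurance = 331432.30 + 557.72 = 331990.02
Import duty = 331990.02 × 3% = 9959.70
Buyer bears: insurance 557.72 + destination terminal 411.80 + brokerage 216.59 + delivery 621.30 + duty 9959.70 = 11767.11
Landed cost = invoice 331432.30 + 11767.11 = 343199.41

Total landed cost: SGD 343199.41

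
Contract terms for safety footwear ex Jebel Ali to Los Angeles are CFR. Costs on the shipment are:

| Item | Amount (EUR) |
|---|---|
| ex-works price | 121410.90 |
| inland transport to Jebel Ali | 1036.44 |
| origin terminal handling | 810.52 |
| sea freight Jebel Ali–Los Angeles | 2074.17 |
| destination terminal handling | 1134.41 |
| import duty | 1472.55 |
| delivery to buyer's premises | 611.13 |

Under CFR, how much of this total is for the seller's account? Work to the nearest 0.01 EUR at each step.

CFR: the seller pays costs through ocean freight to the destination port, but not insurance.
Seller's account: goods 121410.90 + inland to port 1036.44 + origin terminal 810.52 + freight 2074.17 = 125332.03
Buyer's account: destination terminal 1134.41 + duty 1472.55 + delivery 611.13 = 3218.09

Seller's account: EUR 125332.03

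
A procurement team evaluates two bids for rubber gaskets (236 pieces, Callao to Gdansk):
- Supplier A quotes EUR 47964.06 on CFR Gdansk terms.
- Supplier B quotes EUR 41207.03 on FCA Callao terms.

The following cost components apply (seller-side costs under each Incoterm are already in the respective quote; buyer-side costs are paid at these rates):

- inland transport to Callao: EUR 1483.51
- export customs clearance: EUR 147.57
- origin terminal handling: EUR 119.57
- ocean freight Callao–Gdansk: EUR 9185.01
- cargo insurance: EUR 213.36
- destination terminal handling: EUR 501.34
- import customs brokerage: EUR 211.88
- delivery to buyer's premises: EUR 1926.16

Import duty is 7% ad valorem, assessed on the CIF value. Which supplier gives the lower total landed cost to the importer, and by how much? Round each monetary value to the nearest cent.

Supplier A is cheaper by EUR 2725.88

Supplier A (CFR):
CIF value = CFR price + insurance = 47964.06 + 213.36 = 48177.42
Import duty = 48177.42 × 7% = 3372.42
Buyer bears (A): 213.36 + 501.34 + 211.88 + 1926.16 = 2852.74
Landed cost (A) = invoice 47964.06 + 2852.74 + duty 3372.42 = 54189.22
Supplier B (FCA):
CIF value = FCA price + origin terminal + freight + insurance = 41207.03 + 119.57 + 9185.01 + 213.36 = 50724.97
Import duty = 50724.97 × 7% = 3550.75
Buyer bears (B): 119.57 + 9185.01 + 213.36 + 501.34 + 211.88 + 1926.16 = 12157.32
Landed cost (B) = invoice 41207.03 + 12157.32 + duty 3550.75 = 56915.10
Difference = |54189.22 − 56915.10| = 2725.88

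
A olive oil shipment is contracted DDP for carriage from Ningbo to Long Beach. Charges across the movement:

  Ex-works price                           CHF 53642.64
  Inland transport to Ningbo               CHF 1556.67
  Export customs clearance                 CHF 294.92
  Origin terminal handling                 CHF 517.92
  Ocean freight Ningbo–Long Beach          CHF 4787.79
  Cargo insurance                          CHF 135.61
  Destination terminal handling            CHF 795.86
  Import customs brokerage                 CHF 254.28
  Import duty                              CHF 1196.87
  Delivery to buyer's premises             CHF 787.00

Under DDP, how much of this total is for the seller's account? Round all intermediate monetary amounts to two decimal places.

Seller's account: CHF 63969.56

DDP: the seller bears all costs including import duty.
Seller's account: goods 53642.64 + inland to port 1556.67 + export clearance 294.92 + origin terminal 517.92 + freight 4787.79 + insurance 135.61 + destination terminal 795.86 + brokerage 254.28 + duty 1196.87 + delivery 787.00 = 63969.56
Buyer's account: 0.00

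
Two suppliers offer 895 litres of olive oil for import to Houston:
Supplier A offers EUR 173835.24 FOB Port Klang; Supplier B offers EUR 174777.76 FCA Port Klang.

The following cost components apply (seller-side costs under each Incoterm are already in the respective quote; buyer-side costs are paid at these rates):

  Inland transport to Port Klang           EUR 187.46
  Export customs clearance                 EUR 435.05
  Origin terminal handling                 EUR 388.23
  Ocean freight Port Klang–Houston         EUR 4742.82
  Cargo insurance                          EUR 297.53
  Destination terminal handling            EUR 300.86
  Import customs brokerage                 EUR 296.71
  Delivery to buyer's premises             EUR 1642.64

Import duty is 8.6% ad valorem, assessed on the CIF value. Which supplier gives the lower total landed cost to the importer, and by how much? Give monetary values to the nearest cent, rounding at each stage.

Supplier A (FOB):
CIF value = FOB price + freight + insurance = 173835.24 + 4742.82 + 297.53 = 178875.59
Import duty = 178875.59 × 8.6% = 15383.30
Buyer bears (A): 4742.82 + 297.53 + 300.86 + 296.71 + 1642.64 = 7280.56
Landed cost (A) = invoice 173835.24 + 7280.56 + duty 15383.30 = 196499.10
Supplier B (FCA):
CIF value = FCA price + origin terminal + freight + insurance = 174777.76 + 388.23 + 4742.82 + 297.53 = 180206.34
Import duty = 180206.34 × 8.6% = 15497.75
Buyer bears (B): 388.23 + 4742.82 + 297.53 + 300.86 + 296.71 + 1642.64 = 7668.79
Landed cost (B) = invoice 174777.76 + 7668.79 + duty 15497.75 = 197944.30
Difference = |196499.10 − 197944.30| = 1445.20

Supplier A is cheaper by EUR 1445.20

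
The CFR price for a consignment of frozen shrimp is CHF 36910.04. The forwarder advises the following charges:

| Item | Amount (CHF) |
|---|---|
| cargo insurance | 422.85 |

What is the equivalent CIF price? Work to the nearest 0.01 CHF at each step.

CIF price: CHF 37332.89

From CFR to CIF, the seller additionally bears: insurance.
CIF price = 36910.04 + 422.85 = 37332.89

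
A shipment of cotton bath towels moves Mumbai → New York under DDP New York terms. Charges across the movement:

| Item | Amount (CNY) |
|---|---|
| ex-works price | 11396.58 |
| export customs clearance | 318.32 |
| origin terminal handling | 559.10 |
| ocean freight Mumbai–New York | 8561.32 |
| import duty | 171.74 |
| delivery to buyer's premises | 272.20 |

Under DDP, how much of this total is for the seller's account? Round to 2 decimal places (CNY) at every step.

Seller's account: CNY 21279.26

DDP: the seller bears all costs including import duty.
Seller's account: goods 11396.58 + export clearance 318.32 + origin terminal 559.10 + freight 8561.32 + duty 171.74 + delivery 272.20 = 21279.26
Buyer's account: 0.00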